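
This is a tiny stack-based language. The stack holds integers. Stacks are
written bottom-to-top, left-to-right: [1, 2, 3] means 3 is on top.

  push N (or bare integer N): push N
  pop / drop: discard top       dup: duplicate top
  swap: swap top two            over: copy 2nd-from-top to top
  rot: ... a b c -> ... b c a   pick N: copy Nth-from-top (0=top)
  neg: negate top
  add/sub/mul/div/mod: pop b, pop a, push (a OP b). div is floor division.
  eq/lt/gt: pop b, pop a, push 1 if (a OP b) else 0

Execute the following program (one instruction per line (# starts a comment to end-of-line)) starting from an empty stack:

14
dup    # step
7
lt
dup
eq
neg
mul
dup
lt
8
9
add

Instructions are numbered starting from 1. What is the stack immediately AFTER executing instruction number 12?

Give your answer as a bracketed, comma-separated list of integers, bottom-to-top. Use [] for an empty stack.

Step 1 ('14'): [14]
Step 2 ('dup'): [14, 14]
Step 3 ('7'): [14, 14, 7]
Step 4 ('lt'): [14, 0]
Step 5 ('dup'): [14, 0, 0]
Step 6 ('eq'): [14, 1]
Step 7 ('neg'): [14, -1]
Step 8 ('mul'): [-14]
Step 9 ('dup'): [-14, -14]
Step 10 ('lt'): [0]
Step 11 ('8'): [0, 8]
Step 12 ('9'): [0, 8, 9]

Answer: [0, 8, 9]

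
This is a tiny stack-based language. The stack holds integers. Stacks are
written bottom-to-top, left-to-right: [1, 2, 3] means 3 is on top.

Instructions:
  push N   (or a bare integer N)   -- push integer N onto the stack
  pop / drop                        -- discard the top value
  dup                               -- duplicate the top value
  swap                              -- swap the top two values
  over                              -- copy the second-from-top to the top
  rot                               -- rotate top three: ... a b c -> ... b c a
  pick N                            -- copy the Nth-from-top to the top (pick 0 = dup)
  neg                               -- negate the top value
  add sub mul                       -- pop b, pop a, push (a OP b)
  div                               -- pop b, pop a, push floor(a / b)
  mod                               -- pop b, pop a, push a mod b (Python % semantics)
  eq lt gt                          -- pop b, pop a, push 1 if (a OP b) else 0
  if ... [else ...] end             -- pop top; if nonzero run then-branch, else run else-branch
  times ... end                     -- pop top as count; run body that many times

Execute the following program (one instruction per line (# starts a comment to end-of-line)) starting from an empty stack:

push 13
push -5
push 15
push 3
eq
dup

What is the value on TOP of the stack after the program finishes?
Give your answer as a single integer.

After 'push 13': [13]
After 'push -5': [13, -5]
After 'push 15': [13, -5, 15]
After 'push 3': [13, -5, 15, 3]
After 'eq': [13, -5, 0]
After 'dup': [13, -5, 0, 0]

Answer: 0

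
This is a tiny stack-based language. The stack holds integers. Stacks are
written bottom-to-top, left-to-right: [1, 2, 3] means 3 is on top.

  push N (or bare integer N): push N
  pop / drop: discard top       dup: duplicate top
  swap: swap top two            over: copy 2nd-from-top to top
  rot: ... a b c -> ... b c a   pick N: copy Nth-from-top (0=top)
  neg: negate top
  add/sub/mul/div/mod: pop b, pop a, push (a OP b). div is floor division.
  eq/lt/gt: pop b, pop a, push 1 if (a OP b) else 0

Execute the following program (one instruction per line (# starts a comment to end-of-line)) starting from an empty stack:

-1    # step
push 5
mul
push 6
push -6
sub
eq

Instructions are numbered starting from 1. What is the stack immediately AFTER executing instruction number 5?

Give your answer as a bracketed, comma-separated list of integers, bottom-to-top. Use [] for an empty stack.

Step 1 ('-1'): [-1]
Step 2 ('push 5'): [-1, 5]
Step 3 ('mul'): [-5]
Step 4 ('push 6'): [-5, 6]
Step 5 ('push -6'): [-5, 6, -6]

Answer: [-5, 6, -6]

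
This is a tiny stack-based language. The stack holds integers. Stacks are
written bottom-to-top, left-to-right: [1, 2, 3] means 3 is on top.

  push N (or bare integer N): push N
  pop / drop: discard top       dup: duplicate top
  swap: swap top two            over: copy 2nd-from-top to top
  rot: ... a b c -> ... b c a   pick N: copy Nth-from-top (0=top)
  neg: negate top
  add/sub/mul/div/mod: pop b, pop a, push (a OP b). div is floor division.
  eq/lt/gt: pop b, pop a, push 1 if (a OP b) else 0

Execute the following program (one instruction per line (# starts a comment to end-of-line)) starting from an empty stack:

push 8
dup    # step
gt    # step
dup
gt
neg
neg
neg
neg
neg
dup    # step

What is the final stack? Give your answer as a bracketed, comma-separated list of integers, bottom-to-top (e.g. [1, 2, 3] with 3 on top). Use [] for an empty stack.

Answer: [0, 0]

Derivation:
After 'push 8': [8]
After 'dup': [8, 8]
After 'gt': [0]
After 'dup': [0, 0]
After 'gt': [0]
After 'neg': [0]
After 'neg': [0]
After 'neg': [0]
After 'neg': [0]
After 'neg': [0]
After 'dup': [0, 0]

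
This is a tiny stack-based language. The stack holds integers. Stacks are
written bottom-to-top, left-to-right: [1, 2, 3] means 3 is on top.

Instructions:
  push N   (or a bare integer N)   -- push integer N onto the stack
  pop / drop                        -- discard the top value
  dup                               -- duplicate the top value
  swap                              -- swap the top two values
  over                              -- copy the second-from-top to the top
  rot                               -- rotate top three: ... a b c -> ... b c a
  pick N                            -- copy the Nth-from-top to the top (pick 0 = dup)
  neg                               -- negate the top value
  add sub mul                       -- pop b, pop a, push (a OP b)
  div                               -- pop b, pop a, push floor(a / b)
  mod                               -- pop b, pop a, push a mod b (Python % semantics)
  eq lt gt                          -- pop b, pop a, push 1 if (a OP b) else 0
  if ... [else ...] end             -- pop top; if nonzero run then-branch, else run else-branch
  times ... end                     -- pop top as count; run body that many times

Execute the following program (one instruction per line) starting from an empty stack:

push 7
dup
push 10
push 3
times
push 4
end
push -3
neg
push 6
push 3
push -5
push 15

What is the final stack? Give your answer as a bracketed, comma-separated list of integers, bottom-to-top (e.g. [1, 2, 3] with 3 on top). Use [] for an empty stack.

Answer: [7, 7, 10, 4, 4, 4, 3, 6, 3, -5, 15]

Derivation:
After 'push 7': [7]
After 'dup': [7, 7]
After 'push 10': [7, 7, 10]
After 'push 3': [7, 7, 10, 3]
After 'times': [7, 7, 10]
After 'push 4': [7, 7, 10, 4]
After 'push 4': [7, 7, 10, 4, 4]
After 'push 4': [7, 7, 10, 4, 4, 4]
After 'push -3': [7, 7, 10, 4, 4, 4, -3]
After 'neg': [7, 7, 10, 4, 4, 4, 3]
After 'push 6': [7, 7, 10, 4, 4, 4, 3, 6]
After 'push 3': [7, 7, 10, 4, 4, 4, 3, 6, 3]
After 'push -5': [7, 7, 10, 4, 4, 4, 3, 6, 3, -5]
After 'push 15': [7, 7, 10, 4, 4, 4, 3, 6, 3, -5, 15]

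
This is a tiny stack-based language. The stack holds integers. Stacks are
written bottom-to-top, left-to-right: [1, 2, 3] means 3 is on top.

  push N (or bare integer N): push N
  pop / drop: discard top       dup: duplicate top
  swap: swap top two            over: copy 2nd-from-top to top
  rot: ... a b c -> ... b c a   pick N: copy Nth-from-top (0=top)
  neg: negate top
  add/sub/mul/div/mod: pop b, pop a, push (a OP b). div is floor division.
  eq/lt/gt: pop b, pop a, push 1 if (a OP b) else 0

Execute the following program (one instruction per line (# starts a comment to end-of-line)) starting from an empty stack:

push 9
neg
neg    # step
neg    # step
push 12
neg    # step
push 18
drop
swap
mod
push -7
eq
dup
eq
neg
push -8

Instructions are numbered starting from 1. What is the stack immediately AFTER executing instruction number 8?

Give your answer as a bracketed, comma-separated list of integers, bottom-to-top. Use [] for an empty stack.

Answer: [-9, -12]

Derivation:
Step 1 ('push 9'): [9]
Step 2 ('neg'): [-9]
Step 3 ('neg'): [9]
Step 4 ('neg'): [-9]
Step 5 ('push 12'): [-9, 12]
Step 6 ('neg'): [-9, -12]
Step 7 ('push 18'): [-9, -12, 18]
Step 8 ('drop'): [-9, -12]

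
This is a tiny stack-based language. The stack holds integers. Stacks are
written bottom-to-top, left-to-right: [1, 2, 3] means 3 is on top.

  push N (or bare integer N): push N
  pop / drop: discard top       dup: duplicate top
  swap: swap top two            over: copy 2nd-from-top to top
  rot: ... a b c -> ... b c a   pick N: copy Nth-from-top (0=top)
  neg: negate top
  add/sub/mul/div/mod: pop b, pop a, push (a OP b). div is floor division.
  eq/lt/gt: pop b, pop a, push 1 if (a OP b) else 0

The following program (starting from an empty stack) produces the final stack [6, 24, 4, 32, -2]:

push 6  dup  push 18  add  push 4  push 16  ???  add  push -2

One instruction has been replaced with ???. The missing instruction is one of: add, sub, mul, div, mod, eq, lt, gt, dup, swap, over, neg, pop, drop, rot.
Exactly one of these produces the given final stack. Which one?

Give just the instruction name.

Answer: dup

Derivation:
Stack before ???: [6, 24, 4, 16]
Stack after ???:  [6, 24, 4, 16, 16]
The instruction that transforms [6, 24, 4, 16] -> [6, 24, 4, 16, 16] is: dup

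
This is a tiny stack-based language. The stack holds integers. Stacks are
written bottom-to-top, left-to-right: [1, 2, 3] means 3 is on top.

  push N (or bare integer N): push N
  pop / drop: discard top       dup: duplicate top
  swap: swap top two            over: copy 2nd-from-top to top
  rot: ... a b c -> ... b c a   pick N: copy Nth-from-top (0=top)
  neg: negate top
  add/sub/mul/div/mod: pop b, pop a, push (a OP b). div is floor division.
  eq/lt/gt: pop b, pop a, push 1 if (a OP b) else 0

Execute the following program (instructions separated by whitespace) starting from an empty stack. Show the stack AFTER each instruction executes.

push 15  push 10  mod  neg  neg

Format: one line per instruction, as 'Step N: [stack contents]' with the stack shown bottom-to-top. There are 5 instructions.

Step 1: [15]
Step 2: [15, 10]
Step 3: [5]
Step 4: [-5]
Step 5: [5]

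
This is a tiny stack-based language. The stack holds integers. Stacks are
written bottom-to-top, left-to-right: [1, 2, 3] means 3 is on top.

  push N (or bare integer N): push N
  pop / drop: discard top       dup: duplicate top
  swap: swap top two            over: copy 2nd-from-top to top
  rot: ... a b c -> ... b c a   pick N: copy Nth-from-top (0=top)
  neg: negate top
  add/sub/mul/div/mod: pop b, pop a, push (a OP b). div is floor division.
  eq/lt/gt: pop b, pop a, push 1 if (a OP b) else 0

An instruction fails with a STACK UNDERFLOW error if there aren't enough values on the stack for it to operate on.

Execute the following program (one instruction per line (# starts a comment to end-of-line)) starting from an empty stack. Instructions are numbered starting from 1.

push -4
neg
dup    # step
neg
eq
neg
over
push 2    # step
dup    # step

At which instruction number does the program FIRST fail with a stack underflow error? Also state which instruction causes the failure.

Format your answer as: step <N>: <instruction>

Step 1 ('push -4'): stack = [-4], depth = 1
Step 2 ('neg'): stack = [4], depth = 1
Step 3 ('dup'): stack = [4, 4], depth = 2
Step 4 ('neg'): stack = [4, -4], depth = 2
Step 5 ('eq'): stack = [0], depth = 1
Step 6 ('neg'): stack = [0], depth = 1
Step 7 ('over'): needs 2 value(s) but depth is 1 — STACK UNDERFLOW

Answer: step 7: over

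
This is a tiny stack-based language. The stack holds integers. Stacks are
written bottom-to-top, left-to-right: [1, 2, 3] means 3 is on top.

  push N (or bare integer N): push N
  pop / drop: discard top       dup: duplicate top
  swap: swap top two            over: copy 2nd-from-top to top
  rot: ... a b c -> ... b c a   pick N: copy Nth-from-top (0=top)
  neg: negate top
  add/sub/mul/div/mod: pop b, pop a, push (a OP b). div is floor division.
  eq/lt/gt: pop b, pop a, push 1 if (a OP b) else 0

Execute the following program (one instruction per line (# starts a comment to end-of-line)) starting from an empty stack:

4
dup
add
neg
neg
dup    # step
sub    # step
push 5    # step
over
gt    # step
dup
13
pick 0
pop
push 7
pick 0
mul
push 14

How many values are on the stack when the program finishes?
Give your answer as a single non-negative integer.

Answer: 6

Derivation:
After 'push 4': stack = [4] (depth 1)
After 'dup': stack = [4, 4] (depth 2)
After 'add': stack = [8] (depth 1)
After 'neg': stack = [-8] (depth 1)
After 'neg': stack = [8] (depth 1)
After 'dup': stack = [8, 8] (depth 2)
After 'sub': stack = [0] (depth 1)
After 'push 5': stack = [0, 5] (depth 2)
After 'over': stack = [0, 5, 0] (depth 3)
After 'gt': stack = [0, 1] (depth 2)
After 'dup': stack = [0, 1, 1] (depth 3)
After 'push 13': stack = [0, 1, 1, 13] (depth 4)
After 'pick 0': stack = [0, 1, 1, 13, 13] (depth 5)
After 'pop': stack = [0, 1, 1, 13] (depth 4)
After 'push 7': stack = [0, 1, 1, 13, 7] (depth 5)
After 'pick 0': stack = [0, 1, 1, 13, 7, 7] (depth 6)
After 'mul': stack = [0, 1, 1, 13, 49] (depth 5)
After 'push 14': stack = [0, 1, 1, 13, 49, 14] (depth 6)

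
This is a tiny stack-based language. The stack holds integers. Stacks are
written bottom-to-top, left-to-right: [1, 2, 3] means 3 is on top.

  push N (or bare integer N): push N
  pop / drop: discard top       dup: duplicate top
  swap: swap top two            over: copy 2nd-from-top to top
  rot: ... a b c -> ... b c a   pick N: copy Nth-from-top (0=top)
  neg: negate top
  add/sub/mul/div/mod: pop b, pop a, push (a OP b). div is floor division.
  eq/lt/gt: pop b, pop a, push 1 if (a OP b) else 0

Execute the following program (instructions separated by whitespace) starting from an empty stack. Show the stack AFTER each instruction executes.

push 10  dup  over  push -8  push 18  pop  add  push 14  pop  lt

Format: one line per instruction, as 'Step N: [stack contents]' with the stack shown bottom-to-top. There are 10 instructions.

Step 1: [10]
Step 2: [10, 10]
Step 3: [10, 10, 10]
Step 4: [10, 10, 10, -8]
Step 5: [10, 10, 10, -8, 18]
Step 6: [10, 10, 10, -8]
Step 7: [10, 10, 2]
Step 8: [10, 10, 2, 14]
Step 9: [10, 10, 2]
Step 10: [10, 0]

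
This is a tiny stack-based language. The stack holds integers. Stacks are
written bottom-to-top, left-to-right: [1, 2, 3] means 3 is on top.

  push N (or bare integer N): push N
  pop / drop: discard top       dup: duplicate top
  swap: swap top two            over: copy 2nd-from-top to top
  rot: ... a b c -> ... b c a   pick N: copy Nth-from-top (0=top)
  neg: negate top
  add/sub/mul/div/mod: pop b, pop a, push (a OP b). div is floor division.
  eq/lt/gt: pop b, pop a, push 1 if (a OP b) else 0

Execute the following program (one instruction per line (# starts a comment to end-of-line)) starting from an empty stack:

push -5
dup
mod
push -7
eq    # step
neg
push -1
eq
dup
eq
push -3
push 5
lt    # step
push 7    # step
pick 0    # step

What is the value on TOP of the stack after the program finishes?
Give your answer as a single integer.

After 'push -5': [-5]
After 'dup': [-5, -5]
After 'mod': [0]
After 'push -7': [0, -7]
After 'eq': [0]
After 'neg': [0]
After 'push -1': [0, -1]
After 'eq': [0]
After 'dup': [0, 0]
After 'eq': [1]
After 'push -3': [1, -3]
After 'push 5': [1, -3, 5]
After 'lt': [1, 1]
After 'push 7': [1, 1, 7]
After 'pick 0': [1, 1, 7, 7]

Answer: 7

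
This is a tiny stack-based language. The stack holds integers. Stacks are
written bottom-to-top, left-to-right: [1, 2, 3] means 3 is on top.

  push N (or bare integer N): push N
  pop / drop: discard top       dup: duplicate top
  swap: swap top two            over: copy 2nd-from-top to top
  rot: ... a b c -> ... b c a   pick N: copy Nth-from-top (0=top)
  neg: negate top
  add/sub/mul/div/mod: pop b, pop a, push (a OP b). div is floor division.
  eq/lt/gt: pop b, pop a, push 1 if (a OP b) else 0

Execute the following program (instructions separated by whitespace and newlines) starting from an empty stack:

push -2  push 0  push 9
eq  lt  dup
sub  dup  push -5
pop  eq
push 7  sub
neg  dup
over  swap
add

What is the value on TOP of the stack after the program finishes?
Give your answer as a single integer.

After 'push -2': [-2]
After 'push 0': [-2, 0]
After 'push 9': [-2, 0, 9]
After 'eq': [-2, 0]
After 'lt': [1]
After 'dup': [1, 1]
After 'sub': [0]
After 'dup': [0, 0]
After 'push -5': [0, 0, -5]
After 'pop': [0, 0]
After 'eq': [1]
After 'push 7': [1, 7]
After 'sub': [-6]
After 'neg': [6]
After 'dup': [6, 6]
After 'over': [6, 6, 6]
After 'swap': [6, 6, 6]
After 'add': [6, 12]

Answer: 12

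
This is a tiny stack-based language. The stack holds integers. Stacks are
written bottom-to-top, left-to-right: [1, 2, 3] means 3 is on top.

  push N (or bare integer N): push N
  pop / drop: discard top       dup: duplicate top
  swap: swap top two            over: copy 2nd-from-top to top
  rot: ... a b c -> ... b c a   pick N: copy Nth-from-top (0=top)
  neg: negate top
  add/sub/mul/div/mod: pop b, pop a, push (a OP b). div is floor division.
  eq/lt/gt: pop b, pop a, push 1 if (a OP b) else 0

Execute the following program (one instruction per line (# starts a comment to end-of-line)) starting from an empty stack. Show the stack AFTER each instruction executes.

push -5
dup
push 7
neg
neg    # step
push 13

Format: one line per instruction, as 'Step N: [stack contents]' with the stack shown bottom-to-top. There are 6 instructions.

Step 1: [-5]
Step 2: [-5, -5]
Step 3: [-5, -5, 7]
Step 4: [-5, -5, -7]
Step 5: [-5, -5, 7]
Step 6: [-5, -5, 7, 13]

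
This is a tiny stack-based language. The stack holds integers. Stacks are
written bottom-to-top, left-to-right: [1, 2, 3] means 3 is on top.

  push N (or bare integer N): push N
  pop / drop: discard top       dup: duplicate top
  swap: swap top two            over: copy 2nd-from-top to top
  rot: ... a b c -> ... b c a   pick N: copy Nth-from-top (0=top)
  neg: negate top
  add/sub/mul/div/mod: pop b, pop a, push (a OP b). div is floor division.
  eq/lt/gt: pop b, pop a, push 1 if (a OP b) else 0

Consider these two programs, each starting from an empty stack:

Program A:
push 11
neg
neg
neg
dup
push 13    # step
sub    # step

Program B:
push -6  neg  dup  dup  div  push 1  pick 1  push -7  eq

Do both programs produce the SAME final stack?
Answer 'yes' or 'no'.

Program A trace:
  After 'push 11': [11]
  After 'neg': [-11]
  After 'neg': [11]
  After 'neg': [-11]
  After 'dup': [-11, -11]
  After 'push 13': [-11, -11, 13]
  After 'sub': [-11, -24]
Program A final stack: [-11, -24]

Program B trace:
  After 'push -6': [-6]
  After 'neg': [6]
  After 'dup': [6, 6]
  After 'dup': [6, 6, 6]
  After 'div': [6, 1]
  After 'push 1': [6, 1, 1]
  After 'pick 1': [6, 1, 1, 1]
  After 'push -7': [6, 1, 1, 1, -7]
  After 'eq': [6, 1, 1, 0]
Program B final stack: [6, 1, 1, 0]
Same: no

Answer: no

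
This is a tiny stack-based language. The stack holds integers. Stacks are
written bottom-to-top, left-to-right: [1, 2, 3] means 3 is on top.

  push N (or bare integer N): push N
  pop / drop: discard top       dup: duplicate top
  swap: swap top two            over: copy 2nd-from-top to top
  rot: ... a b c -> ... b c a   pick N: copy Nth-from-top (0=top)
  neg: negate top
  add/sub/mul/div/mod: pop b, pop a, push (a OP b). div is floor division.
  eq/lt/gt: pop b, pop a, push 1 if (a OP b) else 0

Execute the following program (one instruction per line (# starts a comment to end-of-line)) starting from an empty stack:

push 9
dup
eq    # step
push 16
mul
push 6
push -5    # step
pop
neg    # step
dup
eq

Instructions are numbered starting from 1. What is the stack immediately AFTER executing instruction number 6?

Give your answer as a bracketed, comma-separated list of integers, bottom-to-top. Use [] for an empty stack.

Answer: [16, 6]

Derivation:
Step 1 ('push 9'): [9]
Step 2 ('dup'): [9, 9]
Step 3 ('eq'): [1]
Step 4 ('push 16'): [1, 16]
Step 5 ('mul'): [16]
Step 6 ('push 6'): [16, 6]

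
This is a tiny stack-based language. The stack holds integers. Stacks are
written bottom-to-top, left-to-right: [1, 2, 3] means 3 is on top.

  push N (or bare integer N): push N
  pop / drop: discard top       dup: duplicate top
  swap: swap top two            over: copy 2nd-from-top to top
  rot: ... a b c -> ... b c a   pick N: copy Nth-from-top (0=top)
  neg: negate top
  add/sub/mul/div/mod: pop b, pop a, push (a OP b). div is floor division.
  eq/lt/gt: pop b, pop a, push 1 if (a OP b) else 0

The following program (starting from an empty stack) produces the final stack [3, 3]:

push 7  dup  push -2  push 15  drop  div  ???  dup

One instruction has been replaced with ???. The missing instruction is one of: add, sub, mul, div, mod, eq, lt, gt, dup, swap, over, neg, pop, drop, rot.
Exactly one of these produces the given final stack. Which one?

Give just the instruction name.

Answer: add

Derivation:
Stack before ???: [7, -4]
Stack after ???:  [3]
The instruction that transforms [7, -4] -> [3] is: add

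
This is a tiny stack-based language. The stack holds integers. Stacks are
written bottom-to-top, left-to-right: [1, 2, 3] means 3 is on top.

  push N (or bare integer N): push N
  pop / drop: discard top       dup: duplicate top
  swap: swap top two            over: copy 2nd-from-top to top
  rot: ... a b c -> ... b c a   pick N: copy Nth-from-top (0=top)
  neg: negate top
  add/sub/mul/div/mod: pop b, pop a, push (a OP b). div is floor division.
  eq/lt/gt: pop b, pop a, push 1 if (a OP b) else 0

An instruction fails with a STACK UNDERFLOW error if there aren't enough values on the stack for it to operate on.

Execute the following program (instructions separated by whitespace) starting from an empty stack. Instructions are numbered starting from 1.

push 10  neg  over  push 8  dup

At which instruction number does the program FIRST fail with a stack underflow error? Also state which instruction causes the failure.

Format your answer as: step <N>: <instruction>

Answer: step 3: over

Derivation:
Step 1 ('push 10'): stack = [10], depth = 1
Step 2 ('neg'): stack = [-10], depth = 1
Step 3 ('over'): needs 2 value(s) but depth is 1 — STACK UNDERFLOW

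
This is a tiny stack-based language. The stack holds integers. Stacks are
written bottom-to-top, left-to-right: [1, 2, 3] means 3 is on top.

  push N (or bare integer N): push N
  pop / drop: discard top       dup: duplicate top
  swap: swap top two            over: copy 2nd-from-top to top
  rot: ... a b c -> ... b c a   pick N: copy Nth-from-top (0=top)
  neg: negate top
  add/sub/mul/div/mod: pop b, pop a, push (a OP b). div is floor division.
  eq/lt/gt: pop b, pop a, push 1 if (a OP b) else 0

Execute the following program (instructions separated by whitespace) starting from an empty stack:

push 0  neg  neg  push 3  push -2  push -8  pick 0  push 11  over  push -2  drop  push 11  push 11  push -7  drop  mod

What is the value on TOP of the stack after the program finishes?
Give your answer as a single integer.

After 'push 0': [0]
After 'neg': [0]
After 'neg': [0]
After 'push 3': [0, 3]
After 'push -2': [0, 3, -2]
After 'push -8': [0, 3, -2, -8]
After 'pick 0': [0, 3, -2, -8, -8]
After 'push 11': [0, 3, -2, -8, -8, 11]
After 'over': [0, 3, -2, -8, -8, 11, -8]
After 'push -2': [0, 3, -2, -8, -8, 11, -8, -2]
After 'drop': [0, 3, -2, -8, -8, 11, -8]
After 'push 11': [0, 3, -2, -8, -8, 11, -8, 11]
After 'push 11': [0, 3, -2, -8, -8, 11, -8, 11, 11]
After 'push -7': [0, 3, -2, -8, -8, 11, -8, 11, 11, -7]
After 'drop': [0, 3, -2, -8, -8, 11, -8, 11, 11]
After 'mod': [0, 3, -2, -8, -8, 11, -8, 0]

Answer: 0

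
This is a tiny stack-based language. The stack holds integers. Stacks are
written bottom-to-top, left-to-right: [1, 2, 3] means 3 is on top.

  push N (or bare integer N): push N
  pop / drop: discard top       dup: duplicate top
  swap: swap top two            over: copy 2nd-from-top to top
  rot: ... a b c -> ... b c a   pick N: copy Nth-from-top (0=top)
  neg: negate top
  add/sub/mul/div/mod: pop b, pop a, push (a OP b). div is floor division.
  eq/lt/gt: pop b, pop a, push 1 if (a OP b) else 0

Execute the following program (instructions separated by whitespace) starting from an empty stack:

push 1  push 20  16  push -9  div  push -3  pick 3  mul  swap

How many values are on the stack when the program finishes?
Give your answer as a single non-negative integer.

Answer: 4

Derivation:
After 'push 1': stack = [1] (depth 1)
After 'push 20': stack = [1, 20] (depth 2)
After 'push 16': stack = [1, 20, 16] (depth 3)
After 'push -9': stack = [1, 20, 16, -9] (depth 4)
After 'div': stack = [1, 20, -2] (depth 3)
After 'push -3': stack = [1, 20, -2, -3] (depth 4)
After 'pick 3': stack = [1, 20, -2, -3, 1] (depth 5)
After 'mul': stack = [1, 20, -2, -3] (depth 4)
After 'swap': stack = [1, 20, -3, -2] (depth 4)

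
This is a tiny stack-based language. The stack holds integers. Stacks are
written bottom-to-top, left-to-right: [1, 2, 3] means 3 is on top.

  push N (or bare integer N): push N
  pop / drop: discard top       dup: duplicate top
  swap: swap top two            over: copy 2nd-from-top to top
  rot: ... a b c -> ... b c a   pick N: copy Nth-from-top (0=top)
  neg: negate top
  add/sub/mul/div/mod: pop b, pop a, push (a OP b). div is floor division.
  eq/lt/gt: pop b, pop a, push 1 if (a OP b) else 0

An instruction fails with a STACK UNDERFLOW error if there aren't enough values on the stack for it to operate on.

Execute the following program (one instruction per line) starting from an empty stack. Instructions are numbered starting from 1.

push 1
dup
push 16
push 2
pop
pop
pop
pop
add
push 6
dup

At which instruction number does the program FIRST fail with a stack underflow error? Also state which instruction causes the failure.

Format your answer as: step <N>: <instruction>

Answer: step 9: add

Derivation:
Step 1 ('push 1'): stack = [1], depth = 1
Step 2 ('dup'): stack = [1, 1], depth = 2
Step 3 ('push 16'): stack = [1, 1, 16], depth = 3
Step 4 ('push 2'): stack = [1, 1, 16, 2], depth = 4
Step 5 ('pop'): stack = [1, 1, 16], depth = 3
Step 6 ('pop'): stack = [1, 1], depth = 2
Step 7 ('pop'): stack = [1], depth = 1
Step 8 ('pop'): stack = [], depth = 0
Step 9 ('add'): needs 2 value(s) but depth is 0 — STACK UNDERFLOW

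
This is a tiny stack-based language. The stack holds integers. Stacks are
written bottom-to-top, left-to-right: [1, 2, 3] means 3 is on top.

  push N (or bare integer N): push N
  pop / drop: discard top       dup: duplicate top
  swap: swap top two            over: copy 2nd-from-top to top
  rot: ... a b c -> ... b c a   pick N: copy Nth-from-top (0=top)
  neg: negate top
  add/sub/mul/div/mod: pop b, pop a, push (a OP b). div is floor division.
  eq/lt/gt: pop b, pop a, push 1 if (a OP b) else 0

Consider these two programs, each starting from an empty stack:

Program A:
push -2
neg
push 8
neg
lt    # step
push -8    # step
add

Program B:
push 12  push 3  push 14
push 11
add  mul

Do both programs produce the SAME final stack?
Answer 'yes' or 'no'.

Answer: no

Derivation:
Program A trace:
  After 'push -2': [-2]
  After 'neg': [2]
  After 'push 8': [2, 8]
  After 'neg': [2, -8]
  After 'lt': [0]
  After 'push -8': [0, -8]
  After 'add': [-8]
Program A final stack: [-8]

Program B trace:
  After 'push 12': [12]
  After 'push 3': [12, 3]
  After 'push 14': [12, 3, 14]
  After 'push 11': [12, 3, 14, 11]
  After 'add': [12, 3, 25]
  After 'mul': [12, 75]
Program B final stack: [12, 75]
Same: no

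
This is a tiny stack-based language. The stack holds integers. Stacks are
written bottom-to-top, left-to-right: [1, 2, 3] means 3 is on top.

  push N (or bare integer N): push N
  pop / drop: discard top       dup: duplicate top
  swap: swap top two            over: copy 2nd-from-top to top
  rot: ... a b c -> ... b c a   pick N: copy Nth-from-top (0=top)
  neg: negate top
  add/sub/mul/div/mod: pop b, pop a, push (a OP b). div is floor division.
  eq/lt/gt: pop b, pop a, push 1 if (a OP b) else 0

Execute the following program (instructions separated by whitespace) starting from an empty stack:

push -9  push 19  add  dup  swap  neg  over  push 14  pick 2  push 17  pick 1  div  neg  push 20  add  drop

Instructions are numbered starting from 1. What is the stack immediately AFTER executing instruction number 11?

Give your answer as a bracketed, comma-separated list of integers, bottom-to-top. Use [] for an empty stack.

Answer: [10, -10, 10, 14, -10, 17, -10]

Derivation:
Step 1 ('push -9'): [-9]
Step 2 ('push 19'): [-9, 19]
Step 3 ('add'): [10]
Step 4 ('dup'): [10, 10]
Step 5 ('swap'): [10, 10]
Step 6 ('neg'): [10, -10]
Step 7 ('over'): [10, -10, 10]
Step 8 ('push 14'): [10, -10, 10, 14]
Step 9 ('pick 2'): [10, -10, 10, 14, -10]
Step 10 ('push 17'): [10, -10, 10, 14, -10, 17]
Step 11 ('pick 1'): [10, -10, 10, 14, -10, 17, -10]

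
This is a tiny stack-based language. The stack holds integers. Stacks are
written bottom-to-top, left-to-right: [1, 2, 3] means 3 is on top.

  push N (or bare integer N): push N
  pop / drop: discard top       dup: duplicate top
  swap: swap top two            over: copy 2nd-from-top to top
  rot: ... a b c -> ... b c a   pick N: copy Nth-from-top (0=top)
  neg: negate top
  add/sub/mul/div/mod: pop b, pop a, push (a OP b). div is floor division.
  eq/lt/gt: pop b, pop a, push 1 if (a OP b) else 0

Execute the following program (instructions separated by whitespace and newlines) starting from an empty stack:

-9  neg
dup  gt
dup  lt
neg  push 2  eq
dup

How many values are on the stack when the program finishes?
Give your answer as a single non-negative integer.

After 'push -9': stack = [-9] (depth 1)
After 'neg': stack = [9] (depth 1)
After 'dup': stack = [9, 9] (depth 2)
After 'gt': stack = [0] (depth 1)
After 'dup': stack = [0, 0] (depth 2)
After 'lt': stack = [0] (depth 1)
After 'neg': stack = [0] (depth 1)
After 'push 2': stack = [0, 2] (depth 2)
After 'eq': stack = [0] (depth 1)
After 'dup': stack = [0, 0] (depth 2)

Answer: 2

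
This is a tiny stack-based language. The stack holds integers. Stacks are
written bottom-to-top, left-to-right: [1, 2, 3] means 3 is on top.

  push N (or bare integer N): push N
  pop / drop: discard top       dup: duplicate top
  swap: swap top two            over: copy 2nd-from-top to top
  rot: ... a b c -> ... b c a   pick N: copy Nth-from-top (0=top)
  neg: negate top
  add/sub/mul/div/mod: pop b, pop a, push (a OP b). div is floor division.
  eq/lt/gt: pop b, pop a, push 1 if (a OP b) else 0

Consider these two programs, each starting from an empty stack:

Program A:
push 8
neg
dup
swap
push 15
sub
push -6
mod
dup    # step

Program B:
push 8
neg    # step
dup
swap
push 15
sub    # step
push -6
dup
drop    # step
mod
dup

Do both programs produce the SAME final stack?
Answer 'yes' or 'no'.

Program A trace:
  After 'push 8': [8]
  After 'neg': [-8]
  After 'dup': [-8, -8]
  After 'swap': [-8, -8]
  After 'push 15': [-8, -8, 15]
  After 'sub': [-8, -23]
  After 'push -6': [-8, -23, -6]
  After 'mod': [-8, -5]
  After 'dup': [-8, -5, -5]
Program A final stack: [-8, -5, -5]

Program B trace:
  After 'push 8': [8]
  After 'neg': [-8]
  After 'dup': [-8, -8]
  After 'swap': [-8, -8]
  After 'push 15': [-8, -8, 15]
  After 'sub': [-8, -23]
  After 'push -6': [-8, -23, -6]
  After 'dup': [-8, -23, -6, -6]
  After 'drop': [-8, -23, -6]
  After 'mod': [-8, -5]
  After 'dup': [-8, -5, -5]
Program B final stack: [-8, -5, -5]
Same: yes

Answer: yes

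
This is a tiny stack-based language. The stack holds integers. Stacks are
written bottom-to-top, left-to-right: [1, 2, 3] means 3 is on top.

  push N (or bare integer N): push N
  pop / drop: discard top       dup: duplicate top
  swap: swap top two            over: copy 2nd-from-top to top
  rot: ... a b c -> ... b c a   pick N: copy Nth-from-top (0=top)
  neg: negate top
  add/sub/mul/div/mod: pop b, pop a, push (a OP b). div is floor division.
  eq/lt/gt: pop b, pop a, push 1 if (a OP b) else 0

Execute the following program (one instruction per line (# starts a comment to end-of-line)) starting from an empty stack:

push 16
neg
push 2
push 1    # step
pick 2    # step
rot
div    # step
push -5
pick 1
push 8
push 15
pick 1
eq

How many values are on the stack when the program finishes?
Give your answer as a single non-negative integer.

Answer: 7

Derivation:
After 'push 16': stack = [16] (depth 1)
After 'neg': stack = [-16] (depth 1)
After 'push 2': stack = [-16, 2] (depth 2)
After 'push 1': stack = [-16, 2, 1] (depth 3)
After 'pick 2': stack = [-16, 2, 1, -16] (depth 4)
After 'rot': stack = [-16, 1, -16, 2] (depth 4)
After 'div': stack = [-16, 1, -8] (depth 3)
After 'push -5': stack = [-16, 1, -8, -5] (depth 4)
After 'pick 1': stack = [-16, 1, -8, -5, -8] (depth 5)
After 'push 8': stack = [-16, 1, -8, -5, -8, 8] (depth 6)
After 'push 15': stack = [-16, 1, -8, -5, -8, 8, 15] (depth 7)
After 'pick 1': stack = [-16, 1, -8, -5, -8, 8, 15, 8] (depth 8)
After 'eq': stack = [-16, 1, -8, -5, -8, 8, 0] (depth 7)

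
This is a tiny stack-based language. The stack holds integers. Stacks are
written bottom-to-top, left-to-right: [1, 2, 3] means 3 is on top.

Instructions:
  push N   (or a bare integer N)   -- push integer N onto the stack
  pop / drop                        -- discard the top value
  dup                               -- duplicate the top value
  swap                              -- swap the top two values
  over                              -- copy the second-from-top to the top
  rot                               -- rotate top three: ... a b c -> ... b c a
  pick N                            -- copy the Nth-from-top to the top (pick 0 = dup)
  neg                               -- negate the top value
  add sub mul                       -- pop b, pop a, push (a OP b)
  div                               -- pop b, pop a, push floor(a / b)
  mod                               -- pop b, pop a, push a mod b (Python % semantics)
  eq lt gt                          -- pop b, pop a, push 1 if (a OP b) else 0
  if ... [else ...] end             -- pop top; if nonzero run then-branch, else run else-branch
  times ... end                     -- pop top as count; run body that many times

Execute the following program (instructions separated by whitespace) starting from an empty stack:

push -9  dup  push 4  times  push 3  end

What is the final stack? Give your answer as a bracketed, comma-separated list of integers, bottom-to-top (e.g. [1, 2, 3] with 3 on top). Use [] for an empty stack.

Answer: [-9, -9, 3, 3, 3, 3]

Derivation:
After 'push -9': [-9]
After 'dup': [-9, -9]
After 'push 4': [-9, -9, 4]
After 'times': [-9, -9]
After 'push 3': [-9, -9, 3]
After 'push 3': [-9, -9, 3, 3]
After 'push 3': [-9, -9, 3, 3, 3]
After 'push 3': [-9, -9, 3, 3, 3, 3]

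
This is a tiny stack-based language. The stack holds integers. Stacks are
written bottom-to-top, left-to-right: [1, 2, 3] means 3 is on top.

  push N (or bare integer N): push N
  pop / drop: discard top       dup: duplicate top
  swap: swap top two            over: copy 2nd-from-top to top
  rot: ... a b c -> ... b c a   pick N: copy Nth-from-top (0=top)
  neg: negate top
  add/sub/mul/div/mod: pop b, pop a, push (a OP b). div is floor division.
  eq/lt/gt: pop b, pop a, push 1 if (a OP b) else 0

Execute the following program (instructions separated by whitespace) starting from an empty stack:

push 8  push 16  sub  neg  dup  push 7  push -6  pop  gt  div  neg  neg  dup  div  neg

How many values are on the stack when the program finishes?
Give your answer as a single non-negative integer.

Answer: 1

Derivation:
After 'push 8': stack = [8] (depth 1)
After 'push 16': stack = [8, 16] (depth 2)
After 'sub': stack = [-8] (depth 1)
After 'neg': stack = [8] (depth 1)
After 'dup': stack = [8, 8] (depth 2)
After 'push 7': stack = [8, 8, 7] (depth 3)
After 'push -6': stack = [8, 8, 7, -6] (depth 4)
After 'pop': stack = [8, 8, 7] (depth 3)
After 'gt': stack = [8, 1] (depth 2)
After 'div': stack = [8] (depth 1)
After 'neg': stack = [-8] (depth 1)
After 'neg': stack = [8] (depth 1)
After 'dup': stack = [8, 8] (depth 2)
After 'div': stack = [1] (depth 1)
After 'neg': stack = [-1] (depth 1)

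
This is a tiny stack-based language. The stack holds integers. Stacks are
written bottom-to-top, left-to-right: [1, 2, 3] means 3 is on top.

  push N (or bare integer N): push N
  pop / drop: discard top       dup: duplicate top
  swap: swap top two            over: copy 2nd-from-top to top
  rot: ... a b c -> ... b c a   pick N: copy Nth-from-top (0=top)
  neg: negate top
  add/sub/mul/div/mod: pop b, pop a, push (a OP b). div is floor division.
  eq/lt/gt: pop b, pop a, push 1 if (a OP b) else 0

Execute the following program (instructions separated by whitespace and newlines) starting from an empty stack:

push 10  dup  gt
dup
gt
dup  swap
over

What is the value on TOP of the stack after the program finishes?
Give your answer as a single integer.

Answer: 0

Derivation:
After 'push 10': [10]
After 'dup': [10, 10]
After 'gt': [0]
After 'dup': [0, 0]
After 'gt': [0]
After 'dup': [0, 0]
After 'swap': [0, 0]
After 'over': [0, 0, 0]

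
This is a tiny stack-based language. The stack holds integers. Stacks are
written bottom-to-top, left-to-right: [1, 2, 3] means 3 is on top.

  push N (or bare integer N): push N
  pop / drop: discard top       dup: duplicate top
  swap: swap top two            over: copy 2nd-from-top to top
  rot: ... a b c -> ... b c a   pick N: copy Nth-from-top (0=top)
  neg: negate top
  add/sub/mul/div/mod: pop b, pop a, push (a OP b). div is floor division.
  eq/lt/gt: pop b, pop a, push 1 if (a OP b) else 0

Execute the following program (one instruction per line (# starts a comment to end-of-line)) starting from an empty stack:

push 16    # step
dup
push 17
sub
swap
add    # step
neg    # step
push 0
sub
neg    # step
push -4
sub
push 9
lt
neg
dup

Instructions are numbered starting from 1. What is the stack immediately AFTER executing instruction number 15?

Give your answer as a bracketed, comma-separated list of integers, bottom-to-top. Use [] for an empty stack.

Answer: [0]

Derivation:
Step 1 ('push 16'): [16]
Step 2 ('dup'): [16, 16]
Step 3 ('push 17'): [16, 16, 17]
Step 4 ('sub'): [16, -1]
Step 5 ('swap'): [-1, 16]
Step 6 ('add'): [15]
Step 7 ('neg'): [-15]
Step 8 ('push 0'): [-15, 0]
Step 9 ('sub'): [-15]
Step 10 ('neg'): [15]
Step 11 ('push -4'): [15, -4]
Step 12 ('sub'): [19]
Step 13 ('push 9'): [19, 9]
Step 14 ('lt'): [0]
Step 15 ('neg'): [0]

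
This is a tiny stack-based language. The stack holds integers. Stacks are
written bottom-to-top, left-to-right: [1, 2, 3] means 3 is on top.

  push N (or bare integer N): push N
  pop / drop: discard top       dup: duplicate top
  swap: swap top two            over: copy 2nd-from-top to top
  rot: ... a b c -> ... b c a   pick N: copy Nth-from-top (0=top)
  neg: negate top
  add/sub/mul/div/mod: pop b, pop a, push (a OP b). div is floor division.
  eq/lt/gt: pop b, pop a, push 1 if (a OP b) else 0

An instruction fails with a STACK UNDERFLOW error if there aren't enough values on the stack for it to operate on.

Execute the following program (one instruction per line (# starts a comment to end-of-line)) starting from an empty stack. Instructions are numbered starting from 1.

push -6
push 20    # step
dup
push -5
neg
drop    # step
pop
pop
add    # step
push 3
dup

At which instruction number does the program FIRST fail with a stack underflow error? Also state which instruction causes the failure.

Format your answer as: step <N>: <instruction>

Step 1 ('push -6'): stack = [-6], depth = 1
Step 2 ('push 20'): stack = [-6, 20], depth = 2
Step 3 ('dup'): stack = [-6, 20, 20], depth = 3
Step 4 ('push -5'): stack = [-6, 20, 20, -5], depth = 4
Step 5 ('neg'): stack = [-6, 20, 20, 5], depth = 4
Step 6 ('drop'): stack = [-6, 20, 20], depth = 3
Step 7 ('pop'): stack = [-6, 20], depth = 2
Step 8 ('pop'): stack = [-6], depth = 1
Step 9 ('add'): needs 2 value(s) but depth is 1 — STACK UNDERFLOW

Answer: step 9: add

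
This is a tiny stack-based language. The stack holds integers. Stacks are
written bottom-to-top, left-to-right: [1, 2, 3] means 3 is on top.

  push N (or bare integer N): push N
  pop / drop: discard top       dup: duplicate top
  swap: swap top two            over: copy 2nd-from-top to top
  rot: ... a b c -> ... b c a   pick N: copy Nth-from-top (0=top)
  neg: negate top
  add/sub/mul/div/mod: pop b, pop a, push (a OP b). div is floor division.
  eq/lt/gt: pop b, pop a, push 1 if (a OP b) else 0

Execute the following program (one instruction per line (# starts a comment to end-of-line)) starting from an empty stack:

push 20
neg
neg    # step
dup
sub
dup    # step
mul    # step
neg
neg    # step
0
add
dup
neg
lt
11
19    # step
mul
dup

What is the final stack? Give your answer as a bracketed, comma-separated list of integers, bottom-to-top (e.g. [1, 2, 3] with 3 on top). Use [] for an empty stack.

Answer: [0, 209, 209]

Derivation:
After 'push 20': [20]
After 'neg': [-20]
After 'neg': [20]
After 'dup': [20, 20]
After 'sub': [0]
After 'dup': [0, 0]
After 'mul': [0]
After 'neg': [0]
After 'neg': [0]
After 'push 0': [0, 0]
After 'add': [0]
After 'dup': [0, 0]
After 'neg': [0, 0]
After 'lt': [0]
After 'push 11': [0, 11]
After 'push 19': [0, 11, 19]
After 'mul': [0, 209]
After 'dup': [0, 209, 209]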